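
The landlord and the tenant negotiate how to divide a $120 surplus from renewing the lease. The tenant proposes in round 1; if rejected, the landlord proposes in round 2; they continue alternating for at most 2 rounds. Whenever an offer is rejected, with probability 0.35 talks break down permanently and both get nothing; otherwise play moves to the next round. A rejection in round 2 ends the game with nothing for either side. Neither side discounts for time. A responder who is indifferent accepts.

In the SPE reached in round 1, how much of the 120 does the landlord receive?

By backward induction:
Round 2 (the landlord proposes): the tenant will accept anything ≥ 0, so the landlord offers 0 and keeps 120.
Round 1 (the tenant proposes): rejecting gives the landlord an expected 0.65 × 120 = 78; the tenant offers that and keeps 42.

78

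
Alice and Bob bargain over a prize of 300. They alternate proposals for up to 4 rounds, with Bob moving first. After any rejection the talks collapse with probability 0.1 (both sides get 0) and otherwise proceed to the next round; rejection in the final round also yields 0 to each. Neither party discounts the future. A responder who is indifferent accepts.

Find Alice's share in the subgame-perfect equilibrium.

Round 4 (Alice proposes): rejection yields 0 for Bob; Alice offers 0 and keeps 300.
Round 3 (Bob proposes): rejecting gives Alice an expected 0.9 × 300 = 270, so Bob offers 270, keeping 30.
Round 2 (Alice proposes): rejecting gives Bob an expected 0.9 × 30 = 27; Alice offers that and keeps 273.
Round 1 (Bob proposes): rejecting gives Alice an expected 0.9 × 273 = 245.7. Bob offers 245.7 and keeps 300 − 245.7 = 54.3.

245.7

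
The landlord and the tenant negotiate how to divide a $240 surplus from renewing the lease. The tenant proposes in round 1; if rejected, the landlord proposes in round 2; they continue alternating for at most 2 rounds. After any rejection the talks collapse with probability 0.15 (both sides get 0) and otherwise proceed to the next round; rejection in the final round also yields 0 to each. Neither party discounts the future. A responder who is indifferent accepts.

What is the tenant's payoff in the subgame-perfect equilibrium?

Round 2 (the landlord proposes): the tenant will accept anything ≥ 0, so the landlord offers 0 and keeps 240.
Round 1 (the tenant proposes): rejecting gives the landlord an expected 0.85 × 240 = 204, so the tenant offers 204, keeping 36.

36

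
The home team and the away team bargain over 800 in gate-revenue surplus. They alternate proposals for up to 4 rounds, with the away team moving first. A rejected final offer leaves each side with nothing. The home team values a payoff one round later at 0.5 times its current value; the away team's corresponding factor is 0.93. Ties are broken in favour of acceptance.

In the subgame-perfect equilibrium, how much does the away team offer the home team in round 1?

214

Round 4 (the home team proposes): the away team will accept anything ≥ 0, so the home team offers 0 and keeps 800.
Round 3 (the away team proposes): the home team can get 800 next round, worth 0.5 × 800 = 400 now; the away team offers that and keeps 400.
Round 2 (the home team proposes): the away team can get 400 next round, worth 0.93 × 400 = 372 now, so the home team offers 372, keeping 428.
Round 1 (the away team proposes): the home team can get 428 next round, worth 0.5 × 428 = 214 now. The away team offers 214 and keeps 800 − 214 = 586.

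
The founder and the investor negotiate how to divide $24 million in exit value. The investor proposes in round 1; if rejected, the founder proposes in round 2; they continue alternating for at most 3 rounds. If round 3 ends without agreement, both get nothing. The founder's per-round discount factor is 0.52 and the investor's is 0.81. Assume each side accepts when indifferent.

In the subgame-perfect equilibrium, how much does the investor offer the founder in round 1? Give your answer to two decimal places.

Round 3 (the investor proposes): the founder will accept anything ≥ 0, so the investor offers 0 and keeps 24.
Round 2 (the founder proposes): the investor can get 24 next round, worth 0.81 × 24 = 19.44 now; the founder offers that and keeps 4.56.
Round 1 (the investor proposes): the founder can get 4.56 next round, worth 0.52 × 4.56 = 2.3712 now; the investor offers that and keeps 21.6288.

2.37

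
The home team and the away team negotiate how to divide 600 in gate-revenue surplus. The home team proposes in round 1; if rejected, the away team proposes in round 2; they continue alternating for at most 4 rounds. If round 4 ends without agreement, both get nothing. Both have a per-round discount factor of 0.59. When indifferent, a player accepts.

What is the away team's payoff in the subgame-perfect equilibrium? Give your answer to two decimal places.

By backward induction:
Round 4 (the away team proposes): rejection yields 0 for the home team; the away team offers 0 and keeps 600.
Round 3 (the home team proposes): the away team can get 600 next round, worth 0.59 × 600 = 354 now; the home team offers that and keeps 246.
Round 2 (the away team proposes): the home team can get 246 next round, worth 0.59 × 246 = 145.14 now. The away team offers 145.14 and keeps 600 − 145.14 = 454.86.
Round 1 (the home team proposes): the away team can get 454.86 next round, worth 0.59 × 454.86 = 268.3674 now. The home team offers 268.3674 and keeps 600 − 268.3674 = 331.6326.

268.37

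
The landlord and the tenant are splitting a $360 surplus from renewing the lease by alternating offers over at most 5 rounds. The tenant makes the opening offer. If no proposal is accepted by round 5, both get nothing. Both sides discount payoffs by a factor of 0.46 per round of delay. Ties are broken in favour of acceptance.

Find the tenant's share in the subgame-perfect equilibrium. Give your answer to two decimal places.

251.65

Round 5 (the tenant proposes): the landlord will accept anything ≥ 0, so the tenant offers 0 and keeps 360.
Round 4 (the landlord proposes): the tenant can get 360 next round, worth 0.46 × 360 = 165.6 now, so the landlord offers 165.6, keeping 194.4.
Round 3 (the tenant proposes): the landlord can get 194.4 next round, worth 0.46 × 194.4 = 89.424 now. The tenant offers 89.424 and keeps 360 − 89.424 = 270.576.
Round 2 (the landlord proposes): the tenant can get 270.576 next round, worth 0.46 × 270.576 = 124.46496 now; the landlord offers that and keeps 235.53504.
Round 1 (the tenant proposes): the landlord can get 235.53504 next round, worth 0.46 × 235.53504 = 108.3461184 now; the tenant offers that and keeps 251.6538816.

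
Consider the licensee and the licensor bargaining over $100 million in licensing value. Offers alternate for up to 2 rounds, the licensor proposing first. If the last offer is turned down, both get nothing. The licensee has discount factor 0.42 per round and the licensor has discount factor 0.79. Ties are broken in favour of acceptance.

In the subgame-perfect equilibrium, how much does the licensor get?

By backward induction:
Round 2 (the licensee proposes): rejection yields 0 for the licensor; the licensee offers 0 and keeps 100.
Round 1 (the licensor proposes): the licensee can get 100 next round, worth 0.42 × 100 = 42 now, so the licensor offers 42, keeping 58.

58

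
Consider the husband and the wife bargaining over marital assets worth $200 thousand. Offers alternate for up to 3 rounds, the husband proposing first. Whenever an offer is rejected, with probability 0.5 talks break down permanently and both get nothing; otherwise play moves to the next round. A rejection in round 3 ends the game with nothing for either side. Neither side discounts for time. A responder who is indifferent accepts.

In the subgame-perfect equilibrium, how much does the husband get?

150

Round 3 (the husband proposes): the wife will accept anything ≥ 0, so the husband offers 0 and keeps 200.
Round 2 (the wife proposes): rejecting gives the husband an expected 0.5 × 200 = 100, so the wife offers 100, keeping 100.
Round 1 (the husband proposes): rejecting gives the wife an expected 0.5 × 100 = 50, so the husband offers 50, keeping 150.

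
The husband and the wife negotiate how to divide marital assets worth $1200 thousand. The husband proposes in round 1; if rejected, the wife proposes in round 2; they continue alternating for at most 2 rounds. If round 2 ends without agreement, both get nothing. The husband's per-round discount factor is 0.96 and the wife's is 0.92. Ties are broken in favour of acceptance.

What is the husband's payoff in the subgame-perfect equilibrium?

96

By backward induction:
Round 2 (the wife proposes): the husband will accept anything ≥ 0, so the wife offers 0 and keeps 1200.
Round 1 (the husband proposes): the wife can get 1200 next round, worth 0.92 × 1200 = 1104 now. The husband offers 1104 and keeps 1200 − 1104 = 96.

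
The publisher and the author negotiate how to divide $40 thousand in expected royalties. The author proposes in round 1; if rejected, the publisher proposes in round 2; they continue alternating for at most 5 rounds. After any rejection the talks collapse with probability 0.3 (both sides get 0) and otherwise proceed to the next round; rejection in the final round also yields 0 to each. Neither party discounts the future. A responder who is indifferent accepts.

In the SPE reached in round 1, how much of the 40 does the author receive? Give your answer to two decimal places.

27.48

Round 5 (the author proposes): rejection yields 0 for the publisher; the author offers 0 and keeps 40.
Round 4 (the publisher proposes): rejecting gives the author an expected 0.7 × 40 = 28; the publisher offers that and keeps 12.
Round 3 (the author proposes): rejecting gives the publisher an expected 0.7 × 12 = 8.4; the author offers that and keeps 31.6.
Round 2 (the publisher proposes): rejecting gives the author an expected 0.7 × 31.6 = 22.12; the publisher offers that and keeps 17.88.
Round 1 (the author proposes): rejecting gives the publisher an expected 0.7 × 17.88 = 12.516, so the author offers 12.516, keeping 27.484.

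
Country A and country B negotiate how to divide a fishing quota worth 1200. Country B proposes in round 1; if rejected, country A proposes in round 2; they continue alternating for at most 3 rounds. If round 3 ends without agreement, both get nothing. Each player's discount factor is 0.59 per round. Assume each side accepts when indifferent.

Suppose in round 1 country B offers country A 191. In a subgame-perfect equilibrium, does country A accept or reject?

Round 3 (country B proposes): rejection yields 0 for country A; country B offers 0 and keeps 1200.
Round 2 (country A proposes): country B can get 1200 next round, worth 0.59 × 1200 = 708 now, so country A offers 708, keeping 492.
So by rejecting in round 1, country A gets 492 next round, worth 0.59 × 492 = 290.28 now.
Offer 191 < 290.28, so country A rejects.

Reject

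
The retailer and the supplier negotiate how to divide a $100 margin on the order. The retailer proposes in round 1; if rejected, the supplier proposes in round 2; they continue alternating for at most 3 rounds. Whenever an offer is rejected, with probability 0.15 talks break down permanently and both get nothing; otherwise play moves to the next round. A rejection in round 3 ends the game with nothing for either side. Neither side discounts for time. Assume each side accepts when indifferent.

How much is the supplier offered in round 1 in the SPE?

Round 3 (the retailer proposes): rejection yields 0 for the supplier; the retailer offers 0 and keeps 100.
Round 2 (the supplier proposes): rejecting gives the retailer an expected 0.85 × 100 = 85, so the supplier offers 85, keeping 15.
Round 1 (the retailer proposes): rejecting gives the supplier an expected 0.85 × 15 = 12.75, so the retailer offers 12.75, keeping 87.25.

12.75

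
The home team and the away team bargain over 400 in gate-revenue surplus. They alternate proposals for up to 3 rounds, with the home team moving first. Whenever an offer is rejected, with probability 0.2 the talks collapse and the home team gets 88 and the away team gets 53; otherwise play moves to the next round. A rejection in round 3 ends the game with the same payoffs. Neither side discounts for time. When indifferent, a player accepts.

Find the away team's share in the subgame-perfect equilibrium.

94.44

Round 3 (the home team proposes): the away team gets 53 if talks fail, so the home team offers 53 and keeps 347.
Round 2 (the away team proposes): rejecting gives the home team an expected 0.8 × 347 + 0.2 × 88 = 295.2. The away team offers 295.2 and keeps 400 − 295.2 = 104.8.
Round 1 (the home team proposes): rejecting gives the away team an expected 0.8 × 104.8 + 0.2 × 53 = 94.44; the home team offers that and keeps 305.56.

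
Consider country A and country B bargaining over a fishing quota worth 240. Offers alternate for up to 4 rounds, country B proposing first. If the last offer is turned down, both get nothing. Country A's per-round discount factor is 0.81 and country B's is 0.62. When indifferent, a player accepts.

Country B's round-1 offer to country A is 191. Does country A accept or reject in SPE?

Accept

Round 4 (country A proposes): country B will accept anything ≥ 0, so country A offers 0 and keeps 240.
Round 3 (country B proposes): country A can get 240 next round, worth 0.81 × 240 = 194.4 now, so country B offers 194.4, keeping 45.6.
Round 2 (country A proposes): country B can get 45.6 next round, worth 0.62 × 45.6 = 28.272 now; country A offers that and keeps 211.728.
So by rejecting in round 1, country A gets 211.728 next round, worth 0.81 × 211.728 = 171.49968 now.
Offer 191 ≥ 171.49968, so country A accepts.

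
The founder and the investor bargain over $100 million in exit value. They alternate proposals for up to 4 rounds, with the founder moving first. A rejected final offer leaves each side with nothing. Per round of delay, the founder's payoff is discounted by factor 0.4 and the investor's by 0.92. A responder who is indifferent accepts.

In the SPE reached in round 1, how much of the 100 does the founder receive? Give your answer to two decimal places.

10.94

Round 4 (the investor proposes): rejection yields 0 for the founder; the investor offers 0 and keeps 100.
Round 3 (the founder proposes): the investor can get 100 next round, worth 0.92 × 100 = 92 now. The founder offers 92 and keeps 100 − 92 = 8.
Round 2 (the investor proposes): the founder can get 8 next round, worth 0.4 × 8 = 3.2 now, so the investor offers 3.2, keeping 96.8.
Round 1 (the founder proposes): the investor can get 96.8 next round, worth 0.92 × 96.8 = 89.056 now. The founder offers 89.056 and keeps 100 − 89.056 = 10.944.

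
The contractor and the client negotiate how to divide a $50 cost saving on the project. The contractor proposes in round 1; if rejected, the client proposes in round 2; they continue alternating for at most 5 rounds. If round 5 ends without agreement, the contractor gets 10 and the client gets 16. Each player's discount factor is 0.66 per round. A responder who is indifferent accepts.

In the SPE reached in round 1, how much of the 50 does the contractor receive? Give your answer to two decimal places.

Round 5 (the contractor proposes): the client gets 16 if talks fail, so the contractor offers 16 and keeps 34.
Round 4 (the client proposes): the contractor can get 34 next round, worth 0.66 × 34 = 22.44 now. The client offers 22.44 and keeps 50 − 22.44 = 27.56.
Round 3 (the contractor proposes): the client can get 27.56 next round, worth 0.66 × 27.56 = 18.1896 now. The contractor offers 18.1896 and keeps 50 − 18.1896 = 31.8104.
Round 2 (the client proposes): the contractor can get 31.8104 next round, worth 0.66 × 31.8104 = 20.994864 now, so the client offers 20.994864, keeping 29.005136.
Round 1 (the contractor proposes): the client can get 29.005136 next round, worth 0.66 × 29.005136 = 19.14338976 now; the contractor offers that and keeps 30.85661024.

30.86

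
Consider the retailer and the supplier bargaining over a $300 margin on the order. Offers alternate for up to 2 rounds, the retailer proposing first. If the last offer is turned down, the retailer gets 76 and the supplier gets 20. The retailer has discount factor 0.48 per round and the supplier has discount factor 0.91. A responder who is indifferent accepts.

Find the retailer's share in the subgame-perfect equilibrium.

96.16

Round 2 (the supplier proposes): the retailer gets 76 if talks fail, so the supplier offers 76 and keeps 224.
Round 1 (the retailer proposes): the supplier can get 224 next round, worth 0.91 × 224 = 203.84 now. The retailer offers 203.84 and keeps 300 − 203.84 = 96.16.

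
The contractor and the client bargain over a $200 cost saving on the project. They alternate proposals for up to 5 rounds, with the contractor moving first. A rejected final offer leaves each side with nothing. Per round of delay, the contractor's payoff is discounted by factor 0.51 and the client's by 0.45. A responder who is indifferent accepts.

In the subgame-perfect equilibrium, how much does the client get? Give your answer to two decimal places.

Round 5 (the contractor proposes): rejection yields 0 for the client; the contractor offers 0 and keeps 200.
Round 4 (the client proposes): the contractor can get 200 next round, worth 0.51 × 200 = 102 now; the client offers that and keeps 98.
Round 3 (the contractor proposes): the client can get 98 next round, worth 0.45 × 98 = 44.1 now. The contractor offers 44.1 and keeps 200 − 44.1 = 155.9.
Round 2 (the client proposes): the contractor can get 155.9 next round, worth 0.51 × 155.9 = 79.509 now; the client offers that and keeps 120.491.
Round 1 (the contractor proposes): the client can get 120.491 next round, worth 0.45 × 120.491 = 54.22095 now, so the contractor offers 54.22095, keeping 145.77905.

54.22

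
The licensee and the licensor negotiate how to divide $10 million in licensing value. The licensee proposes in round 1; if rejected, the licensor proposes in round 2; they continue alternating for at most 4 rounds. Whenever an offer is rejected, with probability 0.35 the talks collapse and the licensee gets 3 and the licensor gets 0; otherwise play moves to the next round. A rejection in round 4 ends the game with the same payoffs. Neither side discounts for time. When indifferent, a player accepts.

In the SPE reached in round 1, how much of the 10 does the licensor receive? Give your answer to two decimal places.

3.51

Round 4 (the licensor proposes): the licensee gets 3 if talks fail, so the licensor offers 3 and keeps 7.
Round 3 (the licensee proposes): rejecting gives the licensor an expected 0.65 × 7 = 4.55, so the licensee offers 4.55, keeping 5.45.
Round 2 (the licensor proposes): rejecting gives the licensee an expected 0.65 × 5.45 + 0.35 × 3 = 4.5925. The licensor offers 4.5925 and keeps 10 − 4.5925 = 5.4075.
Round 1 (the licensee proposes): rejecting gives the licensor an expected 0.65 × 5.4075 = 3.514875. The licensee offers 3.514875 and keeps 10 − 3.514875 = 6.485125.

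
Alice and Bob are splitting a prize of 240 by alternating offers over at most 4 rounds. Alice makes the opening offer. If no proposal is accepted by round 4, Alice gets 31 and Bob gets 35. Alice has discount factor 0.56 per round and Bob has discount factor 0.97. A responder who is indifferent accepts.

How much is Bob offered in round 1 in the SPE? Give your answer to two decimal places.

212.55

Work backward from the last round.
Round 4 (Bob proposes): Alice gets 31 if talks fail, so Bob offers 31 and keeps 209.
Round 3 (Alice proposes): Bob can get 209 next round, worth 0.97 × 209 = 202.73 now; Alice offers that and keeps 37.27.
Round 2 (Bob proposes): Alice can get 37.27 next round, worth 0.56 × 37.27 = 20.8712 now; Bob offers that and keeps 219.1288.
Round 1 (Alice proposes): Bob can get 219.1288 next round, worth 0.97 × 219.1288 = 212.554936 now, so Alice offers 212.554936, keeping 27.445064.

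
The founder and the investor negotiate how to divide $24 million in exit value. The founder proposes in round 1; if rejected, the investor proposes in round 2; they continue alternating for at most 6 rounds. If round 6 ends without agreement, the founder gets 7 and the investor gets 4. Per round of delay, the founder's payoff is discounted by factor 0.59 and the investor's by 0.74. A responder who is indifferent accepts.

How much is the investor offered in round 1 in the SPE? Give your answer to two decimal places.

Work backward from the last round.
Round 6 (the investor proposes): the founder gets 7 if talks fail, so the investor offers 7 and keeps 17.
Round 5 (the founder proposes): the investor can get 17 next round, worth 0.74 × 17 = 12.58 now. The founder offers 12.58 and keeps 24 − 12.58 = 11.42.
Round 4 (the investor proposes): the founder can get 11.42 next round, worth 0.59 × 11.42 = 6.7378 now, so the investor offers 6.7378, keeping 17.2622.
Round 3 (the founder proposes): the investor can get 17.2622 next round, worth 0.74 × 17.2622 = 12.774028 now. The founder offers 12.774028 and keeps 24 − 12.774028 = 11.225972.
Round 2 (the investor proposes): the founder can get 11.225972 next round, worth 0.59 × 11.225972 = 6.62332348 now; the investor offers that and keeps 17.37667652.
Round 1 (the founder proposes): the investor can get 17.37667652 next round, worth 0.74 × 17.37667652 = 12.8587406248 now; the founder offers that and keeps 11.1412593752.

12.86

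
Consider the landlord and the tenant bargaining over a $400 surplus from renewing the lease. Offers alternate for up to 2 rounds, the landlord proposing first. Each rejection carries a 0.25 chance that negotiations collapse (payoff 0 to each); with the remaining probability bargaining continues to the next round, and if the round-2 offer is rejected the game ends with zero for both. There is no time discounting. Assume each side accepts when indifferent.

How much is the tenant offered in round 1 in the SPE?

300

Round 2 (the tenant proposes): rejection yields 0 for the landlord; the tenant offers 0 and keeps 400.
Round 1 (the landlord proposes): rejecting gives the tenant an expected 0.75 × 400 = 300, so the landlord offers 300, keeping 100.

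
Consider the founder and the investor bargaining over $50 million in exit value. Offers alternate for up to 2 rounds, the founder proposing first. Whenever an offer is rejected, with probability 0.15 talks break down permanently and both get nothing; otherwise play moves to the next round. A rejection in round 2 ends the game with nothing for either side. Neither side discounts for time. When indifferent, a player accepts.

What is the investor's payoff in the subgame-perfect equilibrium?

By backward induction:
Round 2 (the investor proposes): rejection yields 0 for the founder; the investor offers 0 and keeps 50.
Round 1 (the founder proposes): rejecting gives the investor an expected 0.85 × 50 = 42.5. The founder offers 42.5 and keeps 50 − 42.5 = 7.5.

42.5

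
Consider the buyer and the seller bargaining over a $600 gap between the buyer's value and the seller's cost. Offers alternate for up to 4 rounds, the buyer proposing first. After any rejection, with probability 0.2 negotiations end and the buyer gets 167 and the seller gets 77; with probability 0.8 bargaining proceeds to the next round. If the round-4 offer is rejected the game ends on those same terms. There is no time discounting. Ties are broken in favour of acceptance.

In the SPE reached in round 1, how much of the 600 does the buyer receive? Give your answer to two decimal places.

By backward induction:
Round 4 (the seller proposes): the buyer gets 167 if talks fail, so the seller offers 167 and keeps 433.
Round 3 (the buyer proposes): rejecting gives the seller an expected 0.8 × 433 + 0.2 × 77 = 361.8; the buyer offers that and keeps 238.2.
Round 2 (the seller proposes): rejecting gives the buyer an expected 0.8 × 238.2 + 0.2 × 167 = 223.96, so the seller offers 223.96, keeping 376.04.
Round 1 (the buyer proposes): rejecting gives the seller an expected 0.8 × 376.04 + 0.2 × 77 = 316.232, so the buyer offers 316.232, keeping 283.768.

283.77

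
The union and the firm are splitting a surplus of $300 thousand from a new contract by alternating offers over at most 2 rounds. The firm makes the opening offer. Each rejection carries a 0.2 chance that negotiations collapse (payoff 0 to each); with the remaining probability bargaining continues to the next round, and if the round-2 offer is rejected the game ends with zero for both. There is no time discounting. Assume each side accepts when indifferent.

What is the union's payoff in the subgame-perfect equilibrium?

Round 2 (the union proposes): rejection yields 0 for the firm; the union offers 0 and keeps 300.
Round 1 (the firm proposes): rejecting gives the union an expected 0.8 × 300 = 240. The firm offers 240 and keeps 300 − 240 = 60.

240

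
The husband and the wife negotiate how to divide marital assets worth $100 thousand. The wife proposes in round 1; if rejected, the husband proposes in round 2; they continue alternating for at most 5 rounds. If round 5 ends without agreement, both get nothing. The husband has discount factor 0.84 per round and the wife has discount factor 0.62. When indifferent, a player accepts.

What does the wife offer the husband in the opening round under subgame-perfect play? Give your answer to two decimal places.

Round 5 (the wife proposes): the husband will accept anything ≥ 0, so the wife offers 0 and keeps 100.
Round 4 (the husband proposes): the wife can get 100 next round, worth 0.62 × 100 = 62 now, so the husband offers 62, keeping 38.
Round 3 (the wife proposes): the husband can get 38 next round, worth 0.84 × 38 = 31.92 now; the wife offers that and keeps 68.08.
Round 2 (the husband proposes): the wife can get 68.08 next round, worth 0.62 × 68.08 = 42.2096 now, so the husband offers 42.2096, keeping 57.7904.
Round 1 (the wife proposes): the husband can get 57.7904 next round, worth 0.84 × 57.7904 = 48.543936 now. The wife offers 48.543936 and keeps 100 − 48.543936 = 51.456064.

48.54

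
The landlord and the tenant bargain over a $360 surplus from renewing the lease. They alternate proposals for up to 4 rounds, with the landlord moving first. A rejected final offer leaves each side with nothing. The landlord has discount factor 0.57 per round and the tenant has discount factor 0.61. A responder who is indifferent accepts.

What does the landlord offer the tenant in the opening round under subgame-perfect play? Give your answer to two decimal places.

170.78

By backward induction:
Round 4 (the tenant proposes): the landlord will accept anything ≥ 0, so the tenant offers 0 and keeps 360.
Round 3 (the landlord proposes): the tenant can get 360 next round, worth 0.61 × 360 = 219.6 now, so the landlord offers 219.6, keeping 140.4.
Round 2 (the tenant proposes): the landlord can get 140.4 next round, worth 0.57 × 140.4 = 80.028 now; the tenant offers that and keeps 279.972.
Round 1 (the landlord proposes): the tenant can get 279.972 next round, worth 0.61 × 279.972 = 170.78292 now; the landlord offers that and keeps 189.21708.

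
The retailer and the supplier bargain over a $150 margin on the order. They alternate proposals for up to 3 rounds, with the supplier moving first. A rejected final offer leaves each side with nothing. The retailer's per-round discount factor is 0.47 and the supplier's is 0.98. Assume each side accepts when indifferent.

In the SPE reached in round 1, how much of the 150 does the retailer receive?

Round 3 (the supplier proposes): the retailer will accept anything ≥ 0, so the supplier offers 0 and keeps 150.
Round 2 (the retailer proposes): the supplier can get 150 next round, worth 0.98 × 150 = 147 now; the retailer offers that and keeps 3.
Round 1 (the supplier proposes): the retailer can get 3 next round, worth 0.47 × 3 = 1.41 now. The supplier offers 1.41 and keeps 150 − 1.41 = 148.59.

1.41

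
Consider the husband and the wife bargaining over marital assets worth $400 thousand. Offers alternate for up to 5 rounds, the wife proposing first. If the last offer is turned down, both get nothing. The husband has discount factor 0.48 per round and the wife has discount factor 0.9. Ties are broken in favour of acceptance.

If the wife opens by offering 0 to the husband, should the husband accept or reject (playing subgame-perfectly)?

Round 5 (the wife proposes): rejection yields 0 for the husband; the wife offers 0 and keeps 400.
Round 4 (the husband proposes): the wife can get 400 next round, worth 0.9 × 400 = 360 now. The husband offers 360 and keeps 400 − 360 = 40.
Round 3 (the wife proposes): the husband can get 40 next round, worth 0.48 × 40 = 19.2 now. The wife offers 19.2 and keeps 400 − 19.2 = 380.8.
Round 2 (the husband proposes): the wife can get 380.8 next round, worth 0.9 × 380.8 = 342.72 now; the husband offers that and keeps 57.28.
So by rejecting in round 1, the husband gets 57.28 next round, worth 0.48 × 57.28 = 27.4944 now.
Offer 0 < 27.4944, so the husband rejects.

Reject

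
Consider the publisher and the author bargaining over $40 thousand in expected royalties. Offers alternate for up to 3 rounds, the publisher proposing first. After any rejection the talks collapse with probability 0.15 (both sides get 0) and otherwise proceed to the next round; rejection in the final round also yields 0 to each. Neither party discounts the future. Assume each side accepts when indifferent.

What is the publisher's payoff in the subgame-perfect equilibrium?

34.9

Round 3 (the publisher proposes): rejection yields 0 for the author; the publisher offers 0 and keeps 40.
Round 2 (the author proposes): rejecting gives the publisher an expected 0.85 × 40 = 34, so the author offers 34, keeping 6.
Round 1 (the publisher proposes): rejecting gives the author an expected 0.85 × 6 = 5.1; the publisher offers that and keeps 34.9.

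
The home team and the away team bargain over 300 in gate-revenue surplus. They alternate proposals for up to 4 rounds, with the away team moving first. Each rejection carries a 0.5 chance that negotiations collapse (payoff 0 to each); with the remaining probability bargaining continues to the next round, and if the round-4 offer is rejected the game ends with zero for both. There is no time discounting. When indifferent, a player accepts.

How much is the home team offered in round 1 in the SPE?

Round 4 (the home team proposes): rejection yields 0 for the away team; the home team offers 0 and keeps 300.
Round 3 (the away team proposes): rejecting gives the home team an expected 0.5 × 300 = 150. The away team offers 150 and keeps 300 − 150 = 150.
Round 2 (the home team proposes): rejecting gives the away team an expected 0.5 × 150 = 75, so the home team offers 75, keeping 225.
Round 1 (the away team proposes): rejecting gives the home team an expected 0.5 × 225 = 112.5; the away team offers that and keeps 187.5.

112.5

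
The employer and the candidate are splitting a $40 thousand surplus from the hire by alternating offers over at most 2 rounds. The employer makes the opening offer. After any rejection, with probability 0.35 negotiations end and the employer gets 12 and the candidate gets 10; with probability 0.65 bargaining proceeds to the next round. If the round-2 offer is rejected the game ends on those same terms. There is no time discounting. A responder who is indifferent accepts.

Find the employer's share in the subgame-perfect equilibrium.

18.3

Round 2 (the candidate proposes): the employer gets 12 if talks fail, so the candidate offers 12 and keeps 28.
Round 1 (the employer proposes): rejecting gives the candidate an expected 0.65 × 28 + 0.35 × 10 = 21.7. The employer offers 21.7 and keeps 40 − 21.7 = 18.3.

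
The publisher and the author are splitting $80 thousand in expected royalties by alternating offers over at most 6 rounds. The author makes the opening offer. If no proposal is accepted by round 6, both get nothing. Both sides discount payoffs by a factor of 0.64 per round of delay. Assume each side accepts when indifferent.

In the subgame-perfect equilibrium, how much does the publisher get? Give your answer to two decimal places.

34.57

Solve by backward induction from round 6.
Round 6 (the publisher proposes): the author will accept anything ≥ 0, so the publisher offers 0 and keeps 80.
Round 5 (the author proposes): the publisher can get 80 next round, worth 0.64 × 80 = 51.2 now, so the author offers 51.2, keeping 28.8.
Round 4 (the publisher proposes): the author can get 28.8 next round, worth 0.64 × 28.8 = 18.432 now; the publisher offers that and keeps 61.568.
Round 3 (the author proposes): the publisher can get 61.568 next round, worth 0.64 × 61.568 = 39.40352 now; the author offers that and keeps 40.59648.
Round 2 (the publisher proposes): the author can get 40.59648 next round, worth 0.64 × 40.59648 = 25.9817472 now. The publisher offers 25.9817472 and keeps 80 − 25.9817472 = 54.0182528.
Round 1 (the author proposes): the publisher can get 54.0182528 next round, worth 0.64 × 54.0182528 = 34.571681792 now; the author offers that and keeps 45.428318208.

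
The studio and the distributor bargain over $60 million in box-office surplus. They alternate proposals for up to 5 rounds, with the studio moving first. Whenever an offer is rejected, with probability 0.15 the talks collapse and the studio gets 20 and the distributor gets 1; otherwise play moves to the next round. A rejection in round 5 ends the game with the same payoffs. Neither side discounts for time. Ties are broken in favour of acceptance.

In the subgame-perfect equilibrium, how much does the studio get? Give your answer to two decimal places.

50.43

By backward induction:
Round 5 (the studio proposes): the distributor gets 1 if talks fail, so the studio offers 1 and keeps 59.
Round 4 (the distributor proposes): rejecting gives the studio an expected 0.85 × 59 + 0.15 × 20 = 53.15, so the distributor offers 53.15, keeping 6.85.
Round 3 (the studio proposes): rejecting gives the distributor an expected 0.85 × 6.85 + 0.15 × 1 = 5.9725. The studio offers 5.9725 and keeps 60 − 5.9725 = 54.0275.
Round 2 (the distributor proposes): rejecting gives the studio an expected 0.85 × 54.0275 + 0.15 × 20 = 48.923375, so the distributor offers 48.923375, keeping 11.076625.
Round 1 (the studio proposes): rejecting gives the distributor an expected 0.85 × 11.076625 + 0.15 × 1 = 9.56513125, so the studio offers 9.56513125, keeping 50.43486875.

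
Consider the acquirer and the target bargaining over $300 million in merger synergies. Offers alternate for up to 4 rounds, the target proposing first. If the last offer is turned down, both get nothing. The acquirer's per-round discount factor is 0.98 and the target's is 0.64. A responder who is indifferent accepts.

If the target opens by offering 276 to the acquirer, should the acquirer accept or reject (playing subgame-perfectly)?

Work out the acquirer's continuation value if the offer is rejected.
Round 4 (the acquirer proposes): the target will accept anything ≥ 0, so the acquirer offers 0 and keeps 300.
Round 3 (the target proposes): the acquirer can get 300 next round, worth 0.98 × 300 = 294 now; the target offers that and keeps 6.
Round 2 (the acquirer proposes): the target can get 6 next round, worth 0.64 × 6 = 3.84 now. The acquirer offers 3.84 and keeps 300 − 3.84 = 296.16.
So by rejecting in round 1, the acquirer gets 296.16 next round, worth 0.98 × 296.16 = 290.2368 now.
Offer 276 < 290.2368, so the acquirer rejects.

Reject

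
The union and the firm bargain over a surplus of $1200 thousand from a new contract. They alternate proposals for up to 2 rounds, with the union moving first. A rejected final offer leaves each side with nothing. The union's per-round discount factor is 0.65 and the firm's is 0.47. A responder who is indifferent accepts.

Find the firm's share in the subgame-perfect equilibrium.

564

Work backward from the last round.
Round 2 (the firm proposes): the union will accept anything ≥ 0, so the firm offers 0 and keeps 1200.
Round 1 (the union proposes): the firm can get 1200 next round, worth 0.47 × 1200 = 564 now; the union offers that and keeps 636.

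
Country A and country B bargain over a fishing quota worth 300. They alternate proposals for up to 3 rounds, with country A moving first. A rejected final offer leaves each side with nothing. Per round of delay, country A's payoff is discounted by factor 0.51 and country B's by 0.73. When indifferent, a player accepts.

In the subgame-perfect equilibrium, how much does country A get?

Solve by backward induction from round 3.
Round 3 (country A proposes): rejection yields 0 for country B; country A offers 0 and keeps 300.
Round 2 (country B proposes): country A can get 300 next round, worth 0.51 × 300 = 153 now. Country B offers 153 and keeps 300 − 153 = 147.
Round 1 (country A proposes): country B can get 147 next round, worth 0.73 × 147 = 107.31 now. Country A offers 107.31 and keeps 300 − 107.31 = 192.69.

192.69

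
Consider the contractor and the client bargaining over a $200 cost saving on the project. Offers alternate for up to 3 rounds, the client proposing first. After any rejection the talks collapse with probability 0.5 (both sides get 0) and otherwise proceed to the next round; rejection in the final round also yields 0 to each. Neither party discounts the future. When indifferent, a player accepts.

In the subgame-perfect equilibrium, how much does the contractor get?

50

By backward induction:
Round 3 (the client proposes): rejection yields 0 for the contractor; the client offers 0 and keeps 200.
Round 2 (the contractor proposes): rejecting gives the client an expected 0.5 × 200 = 100; the contractor offers that and keeps 100.
Round 1 (the client proposes): rejecting gives the contractor an expected 0.5 × 100 = 50; the client offers that and keeps 150.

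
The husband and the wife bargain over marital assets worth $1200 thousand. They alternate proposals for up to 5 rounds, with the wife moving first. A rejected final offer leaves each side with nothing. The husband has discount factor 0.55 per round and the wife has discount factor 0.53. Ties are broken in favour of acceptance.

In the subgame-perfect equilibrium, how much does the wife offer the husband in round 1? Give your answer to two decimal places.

Solve by backward induction from round 5.
Round 5 (the wife proposes): rejection yields 0 for the husband; the wife offers 0 and keeps 1200.
Round 4 (the husband proposes): the wife can get 1200 next round, worth 0.53 × 1200 = 636 now. The husband offers 636 and keeps 1200 − 636 = 564.
Round 3 (the wife proposes): the husband can get 564 next round, worth 0.55 × 564 = 310.2 now, so the wife offers 310.2, keeping 889.8.
Round 2 (the husband proposes): the wife can get 889.8 next round, worth 0.53 × 889.8 = 471.594 now. The husband offers 471.594 and keeps 1200 − 471.594 = 728.406.
Round 1 (the wife proposes): the husband can get 728.406 next round, worth 0.55 × 728.406 = 400.6233 now, so the wife offers 400.6233, keeping 799.3767.

400.62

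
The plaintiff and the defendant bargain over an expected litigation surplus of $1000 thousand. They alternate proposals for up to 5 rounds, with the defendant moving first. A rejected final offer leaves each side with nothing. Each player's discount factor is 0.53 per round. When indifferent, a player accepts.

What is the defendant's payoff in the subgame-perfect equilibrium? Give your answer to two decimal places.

680.93

Round 5 (the defendant proposes): the plaintiff will accept anything ≥ 0, so the defendant offers 0 and keeps 1000.
Round 4 (the plaintiff proposes): the defendant can get 1000 next round, worth 0.53 × 1000 = 530 now; the plaintiff offers that and keeps 470.
Round 3 (the defendant proposes): the plaintiff can get 470 next round, worth 0.53 × 470 = 249.1 now, so the defendant offers 249.1, keeping 750.9.
Round 2 (the plaintiff proposes): the defendant can get 750.9 next round, worth 0.53 × 750.9 = 397.977 now. The plaintiff offers 397.977 and keeps 1000 − 397.977 = 602.023.
Round 1 (the defendant proposes): the plaintiff can get 602.023 next round, worth 0.53 × 602.023 = 319.07219 now; the defendant offers that and keeps 680.92781.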